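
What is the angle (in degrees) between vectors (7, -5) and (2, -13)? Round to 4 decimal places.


dot = 7*2 + -5*-13 = 79
|u| = 8.6023, |v| = 13.1529
cos(angle) = 0.6982
angle = 45.7162 degrees

45.7162 degrees


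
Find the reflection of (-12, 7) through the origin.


Reflection through origin: (x, y) -> (-x, -y)
(-12, 7) -> (12, -7)

(12, -7)


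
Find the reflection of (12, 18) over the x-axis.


Reflection across x-axis: (x, y) -> (x, -y)
(12, 18) -> (12, -18)

(12, -18)


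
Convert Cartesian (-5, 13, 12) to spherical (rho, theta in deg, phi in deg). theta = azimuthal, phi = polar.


rho = sqrt((-5)^2 + 13^2 + 12^2) = 18.3848
theta = atan2(13, -5) = 111.0375 deg
phi = acos(12/18.3848) = 49.2535 deg

rho = 18.3848, theta = 111.0375 deg, phi = 49.2535 deg


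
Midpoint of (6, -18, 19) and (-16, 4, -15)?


Midpoint = ((6+-16)/2, (-18+4)/2, (19+-15)/2) = (-5, -7, 2)

(-5, -7, 2)


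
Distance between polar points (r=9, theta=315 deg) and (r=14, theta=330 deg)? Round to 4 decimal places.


d = sqrt(r1^2 + r2^2 - 2*r1*r2*cos(t2-t1))
d = sqrt(9^2 + 14^2 - 2*9*14*cos(330-315)) = 5.7954

5.7954


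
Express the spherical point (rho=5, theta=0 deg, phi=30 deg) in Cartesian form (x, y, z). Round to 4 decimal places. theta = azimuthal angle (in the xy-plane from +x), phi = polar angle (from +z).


x = 5 * sin(30) * cos(0) = 2.5
y = 5 * sin(30) * sin(0) = 0
z = 5 * cos(30) = 4.3301

(2.5, 0, 4.3301)


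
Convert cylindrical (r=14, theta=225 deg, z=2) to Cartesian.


x = 14 * cos(225) = -9.8995
y = 14 * sin(225) = -9.8995
z = 2

(-9.8995, -9.8995, 2)


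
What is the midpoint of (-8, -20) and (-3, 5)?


Midpoint = ((-8+-3)/2, (-20+5)/2) = (-5.5, -7.5)

(-5.5, -7.5)


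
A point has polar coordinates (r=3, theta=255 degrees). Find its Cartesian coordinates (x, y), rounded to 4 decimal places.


x = 3 * cos(255) = -0.7765
y = 3 * sin(255) = -2.8978

(-0.7765, -2.8978)


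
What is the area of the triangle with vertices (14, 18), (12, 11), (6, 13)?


Area = |x1(y2-y3) + x2(y3-y1) + x3(y1-y2)| / 2
= |14*(11-13) + 12*(13-18) + 6*(18-11)| / 2
= 23

23


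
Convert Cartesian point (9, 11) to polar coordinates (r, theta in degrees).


r = sqrt(9^2 + 11^2) = 14.2127
theta = atan2(11, 9) = 50.7106 degrees

r = 14.2127, theta = 50.7106 degrees


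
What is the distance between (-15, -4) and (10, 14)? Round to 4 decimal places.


d = sqrt((10--15)^2 + (14--4)^2) = 30.8058

30.8058


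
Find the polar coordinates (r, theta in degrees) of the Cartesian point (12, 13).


r = sqrt(12^2 + 13^2) = 17.6918
theta = atan2(13, 12) = 47.2906 degrees

r = 17.6918, theta = 47.2906 degrees


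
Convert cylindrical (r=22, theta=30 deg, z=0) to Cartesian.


x = 22 * cos(30) = 19.0526
y = 22 * sin(30) = 11
z = 0

(19.0526, 11, 0)


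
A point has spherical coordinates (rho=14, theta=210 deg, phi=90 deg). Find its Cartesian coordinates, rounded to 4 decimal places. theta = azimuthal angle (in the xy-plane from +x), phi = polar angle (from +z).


x = 14 * sin(90) * cos(210) = -12.1244
y = 14 * sin(90) * sin(210) = -7
z = 14 * cos(90) = 0

(-12.1244, -7, 0)


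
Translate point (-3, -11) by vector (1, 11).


Translation: (x+dx, y+dy) = (-3+1, -11+11) = (-2, 0)

(-2, 0)


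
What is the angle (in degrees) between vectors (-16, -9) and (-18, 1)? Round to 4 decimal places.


dot = -16*-18 + -9*1 = 279
|u| = 18.3576, |v| = 18.0278
cos(angle) = 0.843
angle = 32.5376 degrees

32.5376 degrees


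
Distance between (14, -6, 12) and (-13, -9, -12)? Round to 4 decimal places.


d = sqrt((-13-14)^2 + (-9--6)^2 + (-12-12)^2) = 36.2491

36.2491


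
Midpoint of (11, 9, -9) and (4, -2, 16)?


Midpoint = ((11+4)/2, (9+-2)/2, (-9+16)/2) = (7.5, 3.5, 3.5)

(7.5, 3.5, 3.5)


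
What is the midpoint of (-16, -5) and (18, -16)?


Midpoint = ((-16+18)/2, (-5+-16)/2) = (1, -10.5)

(1, -10.5)


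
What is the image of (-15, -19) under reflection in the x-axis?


Reflection across x-axis: (x, y) -> (x, -y)
(-15, -19) -> (-15, 19)

(-15, 19)


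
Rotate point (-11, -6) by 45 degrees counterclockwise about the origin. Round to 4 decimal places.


x' = -11*cos(45) - -6*sin(45) = -3.5355
y' = -11*sin(45) + -6*cos(45) = -12.0208

(-3.5355, -12.0208)


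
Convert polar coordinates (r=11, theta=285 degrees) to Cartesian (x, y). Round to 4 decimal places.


x = 11 * cos(285) = 2.847
y = 11 * sin(285) = -10.6252

(2.847, -10.6252)


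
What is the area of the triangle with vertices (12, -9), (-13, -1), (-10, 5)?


Area = |x1(y2-y3) + x2(y3-y1) + x3(y1-y2)| / 2
= |12*(-1-5) + -13*(5--9) + -10*(-9--1)| / 2
= 87

87


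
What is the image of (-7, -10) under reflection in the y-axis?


Reflection across y-axis: (x, y) -> (-x, y)
(-7, -10) -> (7, -10)

(7, -10)


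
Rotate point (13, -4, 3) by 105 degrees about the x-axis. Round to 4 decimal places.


x' = 13
y' = -4*cos(105) - 3*sin(105) = -1.8625
z' = -4*sin(105) + 3*cos(105) = -4.6402

(13, -1.8625, -4.6402)


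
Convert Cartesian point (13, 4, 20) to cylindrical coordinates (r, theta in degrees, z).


r = sqrt(13^2 + 4^2) = 13.6015
theta = atan2(4, 13) = 17.1027 deg
z = 20

r = 13.6015, theta = 17.1027 deg, z = 20


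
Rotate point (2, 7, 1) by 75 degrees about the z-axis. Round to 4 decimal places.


x' = 2*cos(75) - 7*sin(75) = -6.2438
y' = 2*sin(75) + 7*cos(75) = 3.7436
z' = 1

(-6.2438, 3.7436, 1)


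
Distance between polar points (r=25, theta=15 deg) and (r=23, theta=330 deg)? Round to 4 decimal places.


d = sqrt(r1^2 + r2^2 - 2*r1*r2*cos(t2-t1))
d = sqrt(25^2 + 23^2 - 2*25*23*cos(330-15)) = 18.4615

18.4615


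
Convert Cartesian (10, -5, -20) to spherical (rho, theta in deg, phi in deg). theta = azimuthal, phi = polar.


rho = sqrt(10^2 + (-5)^2 + (-20)^2) = 22.9129
theta = atan2(-5, 10) = 333.4349 deg
phi = acos(-20/22.9129) = 150.7941 deg

rho = 22.9129, theta = 333.4349 deg, phi = 150.7941 deg


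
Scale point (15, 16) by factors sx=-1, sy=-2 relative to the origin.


Scaling: (x*sx, y*sy) = (15*-1, 16*-2) = (-15, -32)

(-15, -32)


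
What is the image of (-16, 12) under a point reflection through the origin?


Reflection through origin: (x, y) -> (-x, -y)
(-16, 12) -> (16, -12)

(16, -12)


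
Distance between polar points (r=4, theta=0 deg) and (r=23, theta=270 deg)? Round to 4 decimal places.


d = sqrt(r1^2 + r2^2 - 2*r1*r2*cos(t2-t1))
d = sqrt(4^2 + 23^2 - 2*4*23*cos(270-0)) = 23.3452

23.3452


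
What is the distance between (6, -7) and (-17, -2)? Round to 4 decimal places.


d = sqrt((-17-6)^2 + (-2--7)^2) = 23.5372

23.5372


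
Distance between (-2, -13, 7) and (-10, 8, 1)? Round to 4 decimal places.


d = sqrt((-10--2)^2 + (8--13)^2 + (1-7)^2) = 23.2594

23.2594


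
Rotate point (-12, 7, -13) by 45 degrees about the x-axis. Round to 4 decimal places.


x' = -12
y' = 7*cos(45) - -13*sin(45) = 14.1421
z' = 7*sin(45) + -13*cos(45) = -4.2426

(-12, 14.1421, -4.2426)


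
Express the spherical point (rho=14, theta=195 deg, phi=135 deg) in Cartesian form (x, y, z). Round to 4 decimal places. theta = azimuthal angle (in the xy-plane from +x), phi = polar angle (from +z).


x = 14 * sin(135) * cos(195) = -9.5622
y = 14 * sin(135) * sin(195) = -2.5622
z = 14 * cos(135) = -9.8995

(-9.5622, -2.5622, -9.8995)


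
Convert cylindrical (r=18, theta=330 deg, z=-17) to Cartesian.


x = 18 * cos(330) = 15.5885
y = 18 * sin(330) = -9
z = -17

(15.5885, -9, -17)


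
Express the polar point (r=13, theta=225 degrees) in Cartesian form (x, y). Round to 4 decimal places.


x = 13 * cos(225) = -9.1924
y = 13 * sin(225) = -9.1924

(-9.1924, -9.1924)


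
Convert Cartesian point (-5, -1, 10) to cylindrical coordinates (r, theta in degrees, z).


r = sqrt((-5)^2 + (-1)^2) = 5.099
theta = atan2(-1, -5) = 191.3099 deg
z = 10

r = 5.099, theta = 191.3099 deg, z = 10


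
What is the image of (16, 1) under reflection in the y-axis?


Reflection across y-axis: (x, y) -> (-x, y)
(16, 1) -> (-16, 1)

(-16, 1)


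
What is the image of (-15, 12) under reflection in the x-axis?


Reflection across x-axis: (x, y) -> (x, -y)
(-15, 12) -> (-15, -12)

(-15, -12)


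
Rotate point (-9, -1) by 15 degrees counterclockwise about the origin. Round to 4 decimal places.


x' = -9*cos(15) - -1*sin(15) = -8.4345
y' = -9*sin(15) + -1*cos(15) = -3.2953

(-8.4345, -3.2953)


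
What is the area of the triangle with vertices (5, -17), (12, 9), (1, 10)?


Area = |x1(y2-y3) + x2(y3-y1) + x3(y1-y2)| / 2
= |5*(9-10) + 12*(10--17) + 1*(-17-9)| / 2
= 146.5

146.5


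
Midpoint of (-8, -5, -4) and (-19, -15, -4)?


Midpoint = ((-8+-19)/2, (-5+-15)/2, (-4+-4)/2) = (-13.5, -10, -4)

(-13.5, -10, -4)


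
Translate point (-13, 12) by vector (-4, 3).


Translation: (x+dx, y+dy) = (-13+-4, 12+3) = (-17, 15)

(-17, 15)


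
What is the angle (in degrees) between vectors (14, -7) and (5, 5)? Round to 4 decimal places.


dot = 14*5 + -7*5 = 35
|u| = 15.6525, |v| = 7.0711
cos(angle) = 0.3162
angle = 71.5651 degrees

71.5651 degrees


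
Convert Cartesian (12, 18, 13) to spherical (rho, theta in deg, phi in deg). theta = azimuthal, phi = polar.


rho = sqrt(12^2 + 18^2 + 13^2) = 25.2389
theta = atan2(18, 12) = 56.3099 deg
phi = acos(13/25.2389) = 58.9973 deg

rho = 25.2389, theta = 56.3099 deg, phi = 58.9973 deg


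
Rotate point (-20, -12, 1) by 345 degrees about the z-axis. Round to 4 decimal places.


x' = -20*cos(345) - -12*sin(345) = -22.4243
y' = -20*sin(345) + -12*cos(345) = -6.4147
z' = 1

(-22.4243, -6.4147, 1)


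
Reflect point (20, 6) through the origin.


Reflection through origin: (x, y) -> (-x, -y)
(20, 6) -> (-20, -6)

(-20, -6)


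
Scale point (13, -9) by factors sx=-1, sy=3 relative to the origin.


Scaling: (x*sx, y*sy) = (13*-1, -9*3) = (-13, -27)

(-13, -27)


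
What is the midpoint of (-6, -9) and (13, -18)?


Midpoint = ((-6+13)/2, (-9+-18)/2) = (3.5, -13.5)

(3.5, -13.5)


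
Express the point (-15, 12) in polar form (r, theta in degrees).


r = sqrt((-15)^2 + 12^2) = 19.2094
theta = atan2(12, -15) = 141.3402 degrees

r = 19.2094, theta = 141.3402 degrees


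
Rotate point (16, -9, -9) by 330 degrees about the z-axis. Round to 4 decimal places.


x' = 16*cos(330) - -9*sin(330) = 9.3564
y' = 16*sin(330) + -9*cos(330) = -15.7942
z' = -9

(9.3564, -15.7942, -9)


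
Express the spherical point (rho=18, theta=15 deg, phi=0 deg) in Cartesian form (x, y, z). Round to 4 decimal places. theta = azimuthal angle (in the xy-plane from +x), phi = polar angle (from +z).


x = 18 * sin(0) * cos(15) = 0
y = 18 * sin(0) * sin(15) = 0
z = 18 * cos(0) = 18

(0, 0, 18)


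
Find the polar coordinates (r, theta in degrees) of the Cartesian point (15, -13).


r = sqrt(15^2 + (-13)^2) = 19.8494
theta = atan2(-13, 15) = 319.0856 degrees

r = 19.8494, theta = 319.0856 degrees


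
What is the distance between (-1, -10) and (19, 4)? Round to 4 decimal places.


d = sqrt((19--1)^2 + (4--10)^2) = 24.4131

24.4131


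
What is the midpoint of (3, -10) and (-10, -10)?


Midpoint = ((3+-10)/2, (-10+-10)/2) = (-3.5, -10)

(-3.5, -10)


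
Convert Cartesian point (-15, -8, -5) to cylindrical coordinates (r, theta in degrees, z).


r = sqrt((-15)^2 + (-8)^2) = 17
theta = atan2(-8, -15) = 208.0725 deg
z = -5

r = 17, theta = 208.0725 deg, z = -5


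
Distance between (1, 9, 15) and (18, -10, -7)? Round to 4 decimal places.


d = sqrt((18-1)^2 + (-10-9)^2 + (-7-15)^2) = 33.6749

33.6749


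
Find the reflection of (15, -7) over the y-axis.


Reflection across y-axis: (x, y) -> (-x, y)
(15, -7) -> (-15, -7)

(-15, -7)


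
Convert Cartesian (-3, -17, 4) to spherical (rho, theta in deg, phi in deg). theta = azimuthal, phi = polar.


rho = sqrt((-3)^2 + (-17)^2 + 4^2) = 17.72
theta = atan2(-17, -3) = 259.992 deg
phi = acos(4/17.72) = 76.954 deg

rho = 17.72, theta = 259.992 deg, phi = 76.954 deg


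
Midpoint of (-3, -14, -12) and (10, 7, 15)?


Midpoint = ((-3+10)/2, (-14+7)/2, (-12+15)/2) = (3.5, -3.5, 1.5)

(3.5, -3.5, 1.5)


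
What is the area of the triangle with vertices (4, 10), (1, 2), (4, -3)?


Area = |x1(y2-y3) + x2(y3-y1) + x3(y1-y2)| / 2
= |4*(2--3) + 1*(-3-10) + 4*(10-2)| / 2
= 19.5

19.5


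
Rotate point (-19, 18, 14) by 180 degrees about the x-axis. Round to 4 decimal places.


x' = -19
y' = 18*cos(180) - 14*sin(180) = -18
z' = 18*sin(180) + 14*cos(180) = -14

(-19, -18, -14)


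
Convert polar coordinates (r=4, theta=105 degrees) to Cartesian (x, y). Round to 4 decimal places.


x = 4 * cos(105) = -1.0353
y = 4 * sin(105) = 3.8637

(-1.0353, 3.8637)


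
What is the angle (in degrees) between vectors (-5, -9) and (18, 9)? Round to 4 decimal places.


dot = -5*18 + -9*9 = -171
|u| = 10.2956, |v| = 20.1246
cos(angle) = -0.8253
angle = 145.6197 degrees

145.6197 degrees


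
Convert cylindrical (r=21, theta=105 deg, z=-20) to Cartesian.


x = 21 * cos(105) = -5.4352
y = 21 * sin(105) = 20.2844
z = -20

(-5.4352, 20.2844, -20)


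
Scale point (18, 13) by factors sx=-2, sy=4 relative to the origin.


Scaling: (x*sx, y*sy) = (18*-2, 13*4) = (-36, 52)

(-36, 52)


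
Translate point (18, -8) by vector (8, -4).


Translation: (x+dx, y+dy) = (18+8, -8+-4) = (26, -12)

(26, -12)


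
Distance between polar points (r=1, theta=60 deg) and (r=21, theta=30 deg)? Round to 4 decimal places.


d = sqrt(r1^2 + r2^2 - 2*r1*r2*cos(t2-t1))
d = sqrt(1^2 + 21^2 - 2*1*21*cos(30-60)) = 20.1402

20.1402


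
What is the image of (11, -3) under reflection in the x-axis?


Reflection across x-axis: (x, y) -> (x, -y)
(11, -3) -> (11, 3)

(11, 3)


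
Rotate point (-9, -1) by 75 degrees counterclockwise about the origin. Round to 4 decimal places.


x' = -9*cos(75) - -1*sin(75) = -1.3634
y' = -9*sin(75) + -1*cos(75) = -8.9522

(-1.3634, -8.9522)


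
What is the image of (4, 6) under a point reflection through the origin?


Reflection through origin: (x, y) -> (-x, -y)
(4, 6) -> (-4, -6)

(-4, -6)


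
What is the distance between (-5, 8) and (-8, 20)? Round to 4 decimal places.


d = sqrt((-8--5)^2 + (20-8)^2) = 12.3693

12.3693


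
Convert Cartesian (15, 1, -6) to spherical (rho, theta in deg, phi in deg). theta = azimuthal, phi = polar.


rho = sqrt(15^2 + 1^2 + (-6)^2) = 16.1864
theta = atan2(1, 15) = 3.8141 deg
phi = acos(-6/16.1864) = 111.7576 deg

rho = 16.1864, theta = 3.8141 deg, phi = 111.7576 deg


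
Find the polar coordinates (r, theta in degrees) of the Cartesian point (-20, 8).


r = sqrt((-20)^2 + 8^2) = 21.5407
theta = atan2(8, -20) = 158.1986 degrees

r = 21.5407, theta = 158.1986 degrees


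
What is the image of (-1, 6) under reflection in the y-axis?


Reflection across y-axis: (x, y) -> (-x, y)
(-1, 6) -> (1, 6)

(1, 6)


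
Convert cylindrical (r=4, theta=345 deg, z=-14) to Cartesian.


x = 4 * cos(345) = 3.8637
y = 4 * sin(345) = -1.0353
z = -14

(3.8637, -1.0353, -14)


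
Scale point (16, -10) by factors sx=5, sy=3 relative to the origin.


Scaling: (x*sx, y*sy) = (16*5, -10*3) = (80, -30)

(80, -30)


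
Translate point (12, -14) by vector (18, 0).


Translation: (x+dx, y+dy) = (12+18, -14+0) = (30, -14)

(30, -14)


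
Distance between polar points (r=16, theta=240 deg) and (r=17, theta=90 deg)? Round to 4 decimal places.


d = sqrt(r1^2 + r2^2 - 2*r1*r2*cos(t2-t1))
d = sqrt(16^2 + 17^2 - 2*16*17*cos(90-240)) = 31.8766

31.8766


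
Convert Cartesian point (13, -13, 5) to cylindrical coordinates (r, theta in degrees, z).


r = sqrt(13^2 + (-13)^2) = 18.3848
theta = atan2(-13, 13) = 315 deg
z = 5

r = 18.3848, theta = 315 deg, z = 5


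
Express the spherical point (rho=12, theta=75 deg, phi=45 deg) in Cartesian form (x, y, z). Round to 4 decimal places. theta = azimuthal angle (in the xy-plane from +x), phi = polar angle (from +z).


x = 12 * sin(45) * cos(75) = 2.1962
y = 12 * sin(45) * sin(75) = 8.1962
z = 12 * cos(45) = 8.4853

(2.1962, 8.1962, 8.4853)


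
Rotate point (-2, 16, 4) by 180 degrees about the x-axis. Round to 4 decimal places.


x' = -2
y' = 16*cos(180) - 4*sin(180) = -16
z' = 16*sin(180) + 4*cos(180) = -4

(-2, -16, -4)


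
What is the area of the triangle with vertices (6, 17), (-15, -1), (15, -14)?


Area = |x1(y2-y3) + x2(y3-y1) + x3(y1-y2)| / 2
= |6*(-1--14) + -15*(-14-17) + 15*(17--1)| / 2
= 406.5

406.5


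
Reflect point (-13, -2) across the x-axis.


Reflection across x-axis: (x, y) -> (x, -y)
(-13, -2) -> (-13, 2)

(-13, 2)


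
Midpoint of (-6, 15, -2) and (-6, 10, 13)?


Midpoint = ((-6+-6)/2, (15+10)/2, (-2+13)/2) = (-6, 12.5, 5.5)

(-6, 12.5, 5.5)


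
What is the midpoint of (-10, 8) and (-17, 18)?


Midpoint = ((-10+-17)/2, (8+18)/2) = (-13.5, 13)

(-13.5, 13)


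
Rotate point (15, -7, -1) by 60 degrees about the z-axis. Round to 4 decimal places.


x' = 15*cos(60) - -7*sin(60) = 13.5622
y' = 15*sin(60) + -7*cos(60) = 9.4904
z' = -1

(13.5622, 9.4904, -1)


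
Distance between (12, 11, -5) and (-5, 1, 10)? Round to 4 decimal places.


d = sqrt((-5-12)^2 + (1-11)^2 + (10--5)^2) = 24.779

24.779


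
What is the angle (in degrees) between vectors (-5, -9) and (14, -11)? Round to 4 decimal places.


dot = -5*14 + -9*-11 = 29
|u| = 10.2956, |v| = 17.8045
cos(angle) = 0.1582
angle = 80.8974 degrees

80.8974 degrees


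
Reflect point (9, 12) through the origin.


Reflection through origin: (x, y) -> (-x, -y)
(9, 12) -> (-9, -12)

(-9, -12)


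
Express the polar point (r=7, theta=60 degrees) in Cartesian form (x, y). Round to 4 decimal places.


x = 7 * cos(60) = 3.5
y = 7 * sin(60) = 6.0622

(3.5, 6.0622)


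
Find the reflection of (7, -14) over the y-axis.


Reflection across y-axis: (x, y) -> (-x, y)
(7, -14) -> (-7, -14)

(-7, -14)


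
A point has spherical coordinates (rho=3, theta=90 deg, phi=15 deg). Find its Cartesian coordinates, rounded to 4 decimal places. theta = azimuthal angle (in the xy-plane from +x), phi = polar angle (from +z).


x = 3 * sin(15) * cos(90) = 0
y = 3 * sin(15) * sin(90) = 0.7765
z = 3 * cos(15) = 2.8978

(0, 0.7765, 2.8978)


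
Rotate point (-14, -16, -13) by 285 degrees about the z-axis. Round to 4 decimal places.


x' = -14*cos(285) - -16*sin(285) = -19.0783
y' = -14*sin(285) + -16*cos(285) = 9.3819
z' = -13

(-19.0783, 9.3819, -13)


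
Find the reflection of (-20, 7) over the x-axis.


Reflection across x-axis: (x, y) -> (x, -y)
(-20, 7) -> (-20, -7)

(-20, -7)


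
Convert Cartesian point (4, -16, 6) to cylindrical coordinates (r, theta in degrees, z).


r = sqrt(4^2 + (-16)^2) = 16.4924
theta = atan2(-16, 4) = 284.0362 deg
z = 6

r = 16.4924, theta = 284.0362 deg, z = 6


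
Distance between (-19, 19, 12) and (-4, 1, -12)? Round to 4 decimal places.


d = sqrt((-4--19)^2 + (1-19)^2 + (-12-12)^2) = 33.541

33.541


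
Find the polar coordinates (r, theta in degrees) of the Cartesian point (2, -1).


r = sqrt(2^2 + (-1)^2) = 2.2361
theta = atan2(-1, 2) = 333.4349 degrees

r = 2.2361, theta = 333.4349 degrees


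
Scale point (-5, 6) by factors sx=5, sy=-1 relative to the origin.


Scaling: (x*sx, y*sy) = (-5*5, 6*-1) = (-25, -6)

(-25, -6)


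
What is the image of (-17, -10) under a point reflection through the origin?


Reflection through origin: (x, y) -> (-x, -y)
(-17, -10) -> (17, 10)

(17, 10)


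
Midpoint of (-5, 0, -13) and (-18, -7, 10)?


Midpoint = ((-5+-18)/2, (0+-7)/2, (-13+10)/2) = (-11.5, -3.5, -1.5)

(-11.5, -3.5, -1.5)


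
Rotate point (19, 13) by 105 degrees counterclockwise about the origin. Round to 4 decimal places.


x' = 19*cos(105) - 13*sin(105) = -17.4746
y' = 19*sin(105) + 13*cos(105) = 14.9879

(-17.4746, 14.9879)


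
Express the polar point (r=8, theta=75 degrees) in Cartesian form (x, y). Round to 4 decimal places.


x = 8 * cos(75) = 2.0706
y = 8 * sin(75) = 7.7274

(2.0706, 7.7274)


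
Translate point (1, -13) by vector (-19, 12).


Translation: (x+dx, y+dy) = (1+-19, -13+12) = (-18, -1)

(-18, -1)


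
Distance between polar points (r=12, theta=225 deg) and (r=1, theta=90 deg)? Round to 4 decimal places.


d = sqrt(r1^2 + r2^2 - 2*r1*r2*cos(t2-t1))
d = sqrt(12^2 + 1^2 - 2*12*1*cos(90-225)) = 12.7268

12.7268


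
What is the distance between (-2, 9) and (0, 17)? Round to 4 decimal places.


d = sqrt((0--2)^2 + (17-9)^2) = 8.2462

8.2462


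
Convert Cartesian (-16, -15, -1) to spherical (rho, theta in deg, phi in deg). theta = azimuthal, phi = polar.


rho = sqrt((-16)^2 + (-15)^2 + (-1)^2) = 21.9545
theta = atan2(-15, -16) = 223.1524 deg
phi = acos(-1/21.9545) = 92.6107 deg

rho = 21.9545, theta = 223.1524 deg, phi = 92.6107 deg


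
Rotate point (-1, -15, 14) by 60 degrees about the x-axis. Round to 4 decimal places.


x' = -1
y' = -15*cos(60) - 14*sin(60) = -19.6244
z' = -15*sin(60) + 14*cos(60) = -5.9904

(-1, -19.6244, -5.9904)


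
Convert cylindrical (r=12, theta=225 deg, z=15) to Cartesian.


x = 12 * cos(225) = -8.4853
y = 12 * sin(225) = -8.4853
z = 15

(-8.4853, -8.4853, 15)


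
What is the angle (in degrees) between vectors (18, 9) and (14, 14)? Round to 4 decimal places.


dot = 18*14 + 9*14 = 378
|u| = 20.1246, |v| = 19.799
cos(angle) = 0.9487
angle = 18.4349 degrees

18.4349 degrees


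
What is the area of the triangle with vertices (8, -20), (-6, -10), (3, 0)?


Area = |x1(y2-y3) + x2(y3-y1) + x3(y1-y2)| / 2
= |8*(-10-0) + -6*(0--20) + 3*(-20--10)| / 2
= 115

115


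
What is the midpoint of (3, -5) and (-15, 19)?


Midpoint = ((3+-15)/2, (-5+19)/2) = (-6, 7)

(-6, 7)


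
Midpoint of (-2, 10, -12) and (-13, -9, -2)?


Midpoint = ((-2+-13)/2, (10+-9)/2, (-12+-2)/2) = (-7.5, 0.5, -7)

(-7.5, 0.5, -7)


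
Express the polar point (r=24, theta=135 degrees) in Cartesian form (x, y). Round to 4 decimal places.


x = 24 * cos(135) = -16.9706
y = 24 * sin(135) = 16.9706

(-16.9706, 16.9706)


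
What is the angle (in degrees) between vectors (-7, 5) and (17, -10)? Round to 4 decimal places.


dot = -7*17 + 5*-10 = -169
|u| = 8.6023, |v| = 19.7231
cos(angle) = -0.9961
angle = 174.9279 degrees

174.9279 degrees


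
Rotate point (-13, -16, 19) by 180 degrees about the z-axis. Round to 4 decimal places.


x' = -13*cos(180) - -16*sin(180) = 13
y' = -13*sin(180) + -16*cos(180) = 16
z' = 19

(13, 16, 19)


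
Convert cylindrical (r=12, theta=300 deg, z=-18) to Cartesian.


x = 12 * cos(300) = 6
y = 12 * sin(300) = -10.3923
z = -18

(6, -10.3923, -18)


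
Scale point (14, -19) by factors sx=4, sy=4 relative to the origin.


Scaling: (x*sx, y*sy) = (14*4, -19*4) = (56, -76)

(56, -76)


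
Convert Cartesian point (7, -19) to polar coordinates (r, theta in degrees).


r = sqrt(7^2 + (-19)^2) = 20.2485
theta = atan2(-19, 7) = 290.2249 degrees

r = 20.2485, theta = 290.2249 degrees


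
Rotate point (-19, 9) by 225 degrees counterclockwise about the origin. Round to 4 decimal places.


x' = -19*cos(225) - 9*sin(225) = 19.799
y' = -19*sin(225) + 9*cos(225) = 7.0711

(19.799, 7.0711)


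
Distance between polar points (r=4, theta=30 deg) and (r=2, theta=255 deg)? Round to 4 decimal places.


d = sqrt(r1^2 + r2^2 - 2*r1*r2*cos(t2-t1))
d = sqrt(4^2 + 2^2 - 2*4*2*cos(255-30)) = 5.5959

5.5959


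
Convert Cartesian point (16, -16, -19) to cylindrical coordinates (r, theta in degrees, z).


r = sqrt(16^2 + (-16)^2) = 22.6274
theta = atan2(-16, 16) = 315 deg
z = -19

r = 22.6274, theta = 315 deg, z = -19


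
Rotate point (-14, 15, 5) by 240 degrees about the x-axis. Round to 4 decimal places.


x' = -14
y' = 15*cos(240) - 5*sin(240) = -3.1699
z' = 15*sin(240) + 5*cos(240) = -15.4904

(-14, -3.1699, -15.4904)


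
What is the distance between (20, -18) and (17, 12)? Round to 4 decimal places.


d = sqrt((17-20)^2 + (12--18)^2) = 30.1496

30.1496


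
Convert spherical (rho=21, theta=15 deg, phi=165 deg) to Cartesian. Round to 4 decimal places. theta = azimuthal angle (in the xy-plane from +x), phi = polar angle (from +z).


x = 21 * sin(165) * cos(15) = 5.25
y = 21 * sin(165) * sin(15) = 1.4067
z = 21 * cos(165) = -20.2844

(5.25, 1.4067, -20.2844)


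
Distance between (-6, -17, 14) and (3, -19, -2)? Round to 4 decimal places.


d = sqrt((3--6)^2 + (-19--17)^2 + (-2-14)^2) = 18.4662

18.4662


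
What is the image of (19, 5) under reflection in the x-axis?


Reflection across x-axis: (x, y) -> (x, -y)
(19, 5) -> (19, -5)

(19, -5)


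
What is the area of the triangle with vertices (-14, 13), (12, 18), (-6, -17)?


Area = |x1(y2-y3) + x2(y3-y1) + x3(y1-y2)| / 2
= |-14*(18--17) + 12*(-17-13) + -6*(13-18)| / 2
= 410

410


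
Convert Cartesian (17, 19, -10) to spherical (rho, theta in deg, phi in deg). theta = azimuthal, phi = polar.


rho = sqrt(17^2 + 19^2 + (-10)^2) = 27.3861
theta = atan2(19, 17) = 48.1798 deg
phi = acos(-10/27.3861) = 111.4167 deg

rho = 27.3861, theta = 48.1798 deg, phi = 111.4167 deg


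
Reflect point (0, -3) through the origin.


Reflection through origin: (x, y) -> (-x, -y)
(0, -3) -> (0, 3)

(0, 3)


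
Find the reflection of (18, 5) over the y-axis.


Reflection across y-axis: (x, y) -> (-x, y)
(18, 5) -> (-18, 5)

(-18, 5)


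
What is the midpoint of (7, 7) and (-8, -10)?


Midpoint = ((7+-8)/2, (7+-10)/2) = (-0.5, -1.5)

(-0.5, -1.5)


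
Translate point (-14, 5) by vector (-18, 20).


Translation: (x+dx, y+dy) = (-14+-18, 5+20) = (-32, 25)

(-32, 25)


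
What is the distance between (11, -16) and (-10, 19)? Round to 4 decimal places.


d = sqrt((-10-11)^2 + (19--16)^2) = 40.8167

40.8167


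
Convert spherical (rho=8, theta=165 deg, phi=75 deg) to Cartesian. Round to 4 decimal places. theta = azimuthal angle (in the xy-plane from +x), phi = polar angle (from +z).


x = 8 * sin(75) * cos(165) = -7.4641
y = 8 * sin(75) * sin(165) = 2
z = 8 * cos(75) = 2.0706

(-7.4641, 2, 2.0706)


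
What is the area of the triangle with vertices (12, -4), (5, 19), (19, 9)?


Area = |x1(y2-y3) + x2(y3-y1) + x3(y1-y2)| / 2
= |12*(19-9) + 5*(9--4) + 19*(-4-19)| / 2
= 126

126


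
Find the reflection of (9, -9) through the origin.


Reflection through origin: (x, y) -> (-x, -y)
(9, -9) -> (-9, 9)

(-9, 9)


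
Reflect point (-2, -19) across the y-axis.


Reflection across y-axis: (x, y) -> (-x, y)
(-2, -19) -> (2, -19)

(2, -19)


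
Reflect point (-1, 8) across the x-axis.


Reflection across x-axis: (x, y) -> (x, -y)
(-1, 8) -> (-1, -8)

(-1, -8)


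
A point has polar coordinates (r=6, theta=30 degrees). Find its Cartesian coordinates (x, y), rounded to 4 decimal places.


x = 6 * cos(30) = 5.1962
y = 6 * sin(30) = 3

(5.1962, 3)


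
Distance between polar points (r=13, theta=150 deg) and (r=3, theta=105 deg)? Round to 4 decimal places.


d = sqrt(r1^2 + r2^2 - 2*r1*r2*cos(t2-t1))
d = sqrt(13^2 + 3^2 - 2*13*3*cos(105-150)) = 11.0836

11.0836


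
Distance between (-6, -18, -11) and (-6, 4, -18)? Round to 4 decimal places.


d = sqrt((-6--6)^2 + (4--18)^2 + (-18--11)^2) = 23.0868

23.0868


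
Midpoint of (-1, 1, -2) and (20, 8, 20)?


Midpoint = ((-1+20)/2, (1+8)/2, (-2+20)/2) = (9.5, 4.5, 9)

(9.5, 4.5, 9)


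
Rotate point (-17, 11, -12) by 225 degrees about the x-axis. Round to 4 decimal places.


x' = -17
y' = 11*cos(225) - -12*sin(225) = -16.2635
z' = 11*sin(225) + -12*cos(225) = 0.7071

(-17, -16.2635, 0.7071)


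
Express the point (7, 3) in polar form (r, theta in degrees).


r = sqrt(7^2 + 3^2) = 7.6158
theta = atan2(3, 7) = 23.1986 degrees

r = 7.6158, theta = 23.1986 degrees


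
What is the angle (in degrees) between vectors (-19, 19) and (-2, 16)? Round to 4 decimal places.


dot = -19*-2 + 19*16 = 342
|u| = 26.8701, |v| = 16.1245
cos(angle) = 0.7894
angle = 37.875 degrees

37.875 degrees


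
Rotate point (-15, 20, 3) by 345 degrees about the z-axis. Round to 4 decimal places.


x' = -15*cos(345) - 20*sin(345) = -9.3125
y' = -15*sin(345) + 20*cos(345) = 23.2008
z' = 3

(-9.3125, 23.2008, 3)


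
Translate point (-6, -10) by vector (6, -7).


Translation: (x+dx, y+dy) = (-6+6, -10+-7) = (0, -17)

(0, -17)


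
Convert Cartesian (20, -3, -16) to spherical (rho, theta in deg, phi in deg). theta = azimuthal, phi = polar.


rho = sqrt(20^2 + (-3)^2 + (-16)^2) = 25.7876
theta = atan2(-3, 20) = 351.4692 deg
phi = acos(-16/25.7876) = 128.3493 deg

rho = 25.7876, theta = 351.4692 deg, phi = 128.3493 deg


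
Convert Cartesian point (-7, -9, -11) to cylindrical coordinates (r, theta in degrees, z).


r = sqrt((-7)^2 + (-9)^2) = 11.4018
theta = atan2(-9, -7) = 232.125 deg
z = -11

r = 11.4018, theta = 232.125 deg, z = -11


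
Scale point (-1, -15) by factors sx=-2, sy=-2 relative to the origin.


Scaling: (x*sx, y*sy) = (-1*-2, -15*-2) = (2, 30)

(2, 30)


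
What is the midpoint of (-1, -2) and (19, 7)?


Midpoint = ((-1+19)/2, (-2+7)/2) = (9, 2.5)

(9, 2.5)


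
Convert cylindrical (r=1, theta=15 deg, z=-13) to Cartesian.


x = 1 * cos(15) = 0.9659
y = 1 * sin(15) = 0.2588
z = -13

(0.9659, 0.2588, -13)


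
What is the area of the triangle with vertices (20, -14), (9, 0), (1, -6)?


Area = |x1(y2-y3) + x2(y3-y1) + x3(y1-y2)| / 2
= |20*(0--6) + 9*(-6--14) + 1*(-14-0)| / 2
= 89

89


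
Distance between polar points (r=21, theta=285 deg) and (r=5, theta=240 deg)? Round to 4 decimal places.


d = sqrt(r1^2 + r2^2 - 2*r1*r2*cos(t2-t1))
d = sqrt(21^2 + 5^2 - 2*21*5*cos(240-285)) = 17.8187

17.8187


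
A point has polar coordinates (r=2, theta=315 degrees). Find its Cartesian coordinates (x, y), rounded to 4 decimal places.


x = 2 * cos(315) = 1.4142
y = 2 * sin(315) = -1.4142

(1.4142, -1.4142)


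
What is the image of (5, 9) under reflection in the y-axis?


Reflection across y-axis: (x, y) -> (-x, y)
(5, 9) -> (-5, 9)

(-5, 9)


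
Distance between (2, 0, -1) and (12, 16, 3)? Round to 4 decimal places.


d = sqrt((12-2)^2 + (16-0)^2 + (3--1)^2) = 19.2873

19.2873


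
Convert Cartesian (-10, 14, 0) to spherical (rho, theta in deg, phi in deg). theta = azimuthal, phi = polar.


rho = sqrt((-10)^2 + 14^2 + 0^2) = 17.2047
theta = atan2(14, -10) = 125.5377 deg
phi = acos(0/17.2047) = 90 deg

rho = 17.2047, theta = 125.5377 deg, phi = 90 deg


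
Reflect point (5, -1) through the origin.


Reflection through origin: (x, y) -> (-x, -y)
(5, -1) -> (-5, 1)

(-5, 1)


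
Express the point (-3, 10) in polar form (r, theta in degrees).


r = sqrt((-3)^2 + 10^2) = 10.4403
theta = atan2(10, -3) = 106.6992 degrees

r = 10.4403, theta = 106.6992 degrees


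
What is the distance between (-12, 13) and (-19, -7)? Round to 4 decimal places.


d = sqrt((-19--12)^2 + (-7-13)^2) = 21.1896

21.1896


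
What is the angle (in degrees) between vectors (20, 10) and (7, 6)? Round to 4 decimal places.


dot = 20*7 + 10*6 = 200
|u| = 22.3607, |v| = 9.2195
cos(angle) = 0.9701
angle = 14.0362 degrees

14.0362 degrees


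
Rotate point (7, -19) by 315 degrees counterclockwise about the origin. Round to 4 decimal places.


x' = 7*cos(315) - -19*sin(315) = -8.4853
y' = 7*sin(315) + -19*cos(315) = -18.3848

(-8.4853, -18.3848)


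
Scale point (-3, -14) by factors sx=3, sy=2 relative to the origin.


Scaling: (x*sx, y*sy) = (-3*3, -14*2) = (-9, -28)

(-9, -28)


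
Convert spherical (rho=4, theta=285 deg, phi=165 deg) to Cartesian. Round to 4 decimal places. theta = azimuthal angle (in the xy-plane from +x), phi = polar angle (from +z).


x = 4 * sin(165) * cos(285) = 0.2679
y = 4 * sin(165) * sin(285) = -1
z = 4 * cos(165) = -3.8637

(0.2679, -1, -3.8637)


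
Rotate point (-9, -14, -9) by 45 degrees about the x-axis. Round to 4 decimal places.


x' = -9
y' = -14*cos(45) - -9*sin(45) = -3.5355
z' = -14*sin(45) + -9*cos(45) = -16.2635

(-9, -3.5355, -16.2635)


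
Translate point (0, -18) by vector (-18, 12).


Translation: (x+dx, y+dy) = (0+-18, -18+12) = (-18, -6)

(-18, -6)


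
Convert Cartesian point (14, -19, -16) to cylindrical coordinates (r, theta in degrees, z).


r = sqrt(14^2 + (-19)^2) = 23.6008
theta = atan2(-19, 14) = 306.3844 deg
z = -16

r = 23.6008, theta = 306.3844 deg, z = -16


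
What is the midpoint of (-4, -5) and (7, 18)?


Midpoint = ((-4+7)/2, (-5+18)/2) = (1.5, 6.5)

(1.5, 6.5)


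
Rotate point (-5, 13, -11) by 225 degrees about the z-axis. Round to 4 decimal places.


x' = -5*cos(225) - 13*sin(225) = 12.7279
y' = -5*sin(225) + 13*cos(225) = -5.6569
z' = -11

(12.7279, -5.6569, -11)


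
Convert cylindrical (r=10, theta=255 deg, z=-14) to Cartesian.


x = 10 * cos(255) = -2.5882
y = 10 * sin(255) = -9.6593
z = -14

(-2.5882, -9.6593, -14)


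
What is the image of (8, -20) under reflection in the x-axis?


Reflection across x-axis: (x, y) -> (x, -y)
(8, -20) -> (8, 20)

(8, 20)


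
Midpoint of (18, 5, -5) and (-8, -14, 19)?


Midpoint = ((18+-8)/2, (5+-14)/2, (-5+19)/2) = (5, -4.5, 7)

(5, -4.5, 7)


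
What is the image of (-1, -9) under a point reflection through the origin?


Reflection through origin: (x, y) -> (-x, -y)
(-1, -9) -> (1, 9)

(1, 9)


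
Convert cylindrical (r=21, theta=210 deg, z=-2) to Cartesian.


x = 21 * cos(210) = -18.1865
y = 21 * sin(210) = -10.5
z = -2

(-18.1865, -10.5, -2)


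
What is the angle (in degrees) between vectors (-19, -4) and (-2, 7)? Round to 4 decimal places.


dot = -19*-2 + -4*7 = 10
|u| = 19.4165, |v| = 7.2801
cos(angle) = 0.0707
angle = 85.9433 degrees

85.9433 degrees


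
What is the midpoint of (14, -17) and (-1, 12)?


Midpoint = ((14+-1)/2, (-17+12)/2) = (6.5, -2.5)

(6.5, -2.5)


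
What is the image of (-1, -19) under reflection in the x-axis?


Reflection across x-axis: (x, y) -> (x, -y)
(-1, -19) -> (-1, 19)

(-1, 19)


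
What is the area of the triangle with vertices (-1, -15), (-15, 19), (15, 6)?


Area = |x1(y2-y3) + x2(y3-y1) + x3(y1-y2)| / 2
= |-1*(19-6) + -15*(6--15) + 15*(-15-19)| / 2
= 419

419


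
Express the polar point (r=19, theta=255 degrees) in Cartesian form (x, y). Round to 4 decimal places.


x = 19 * cos(255) = -4.9176
y = 19 * sin(255) = -18.3526

(-4.9176, -18.3526)


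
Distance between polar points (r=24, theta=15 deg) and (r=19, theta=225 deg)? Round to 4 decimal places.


d = sqrt(r1^2 + r2^2 - 2*r1*r2*cos(t2-t1))
d = sqrt(24^2 + 19^2 - 2*24*19*cos(225-15)) = 41.555

41.555


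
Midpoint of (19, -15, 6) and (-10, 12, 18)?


Midpoint = ((19+-10)/2, (-15+12)/2, (6+18)/2) = (4.5, -1.5, 12)

(4.5, -1.5, 12)


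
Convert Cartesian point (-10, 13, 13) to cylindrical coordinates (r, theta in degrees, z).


r = sqrt((-10)^2 + 13^2) = 16.4012
theta = atan2(13, -10) = 127.5686 deg
z = 13

r = 16.4012, theta = 127.5686 deg, z = 13


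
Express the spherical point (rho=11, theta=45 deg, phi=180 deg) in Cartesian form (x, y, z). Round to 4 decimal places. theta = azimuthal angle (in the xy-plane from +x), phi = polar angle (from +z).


x = 11 * sin(180) * cos(45) = 0
y = 11 * sin(180) * sin(45) = 0
z = 11 * cos(180) = -11

(0, 0, -11)


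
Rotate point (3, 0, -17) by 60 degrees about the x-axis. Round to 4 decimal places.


x' = 3
y' = 0*cos(60) - -17*sin(60) = 14.7224
z' = 0*sin(60) + -17*cos(60) = -8.5

(3, 14.7224, -8.5)


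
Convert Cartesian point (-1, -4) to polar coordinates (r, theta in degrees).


r = sqrt((-1)^2 + (-4)^2) = 4.1231
theta = atan2(-4, -1) = 255.9638 degrees

r = 4.1231, theta = 255.9638 degrees


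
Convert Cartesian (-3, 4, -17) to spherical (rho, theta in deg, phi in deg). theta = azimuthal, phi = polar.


rho = sqrt((-3)^2 + 4^2 + (-17)^2) = 17.72
theta = atan2(4, -3) = 126.8699 deg
phi = acos(-17/17.72) = 163.6105 deg

rho = 17.72, theta = 126.8699 deg, phi = 163.6105 deg


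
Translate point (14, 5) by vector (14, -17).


Translation: (x+dx, y+dy) = (14+14, 5+-17) = (28, -12)

(28, -12)


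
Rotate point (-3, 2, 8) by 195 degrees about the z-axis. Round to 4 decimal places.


x' = -3*cos(195) - 2*sin(195) = 3.4154
y' = -3*sin(195) + 2*cos(195) = -1.1554
z' = 8

(3.4154, -1.1554, 8)


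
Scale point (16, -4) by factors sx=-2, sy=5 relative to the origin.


Scaling: (x*sx, y*sy) = (16*-2, -4*5) = (-32, -20)

(-32, -20)


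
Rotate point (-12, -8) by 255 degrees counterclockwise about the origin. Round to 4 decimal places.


x' = -12*cos(255) - -8*sin(255) = -4.6216
y' = -12*sin(255) + -8*cos(255) = 13.6617

(-4.6216, 13.6617)


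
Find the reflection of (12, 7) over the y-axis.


Reflection across y-axis: (x, y) -> (-x, y)
(12, 7) -> (-12, 7)

(-12, 7)


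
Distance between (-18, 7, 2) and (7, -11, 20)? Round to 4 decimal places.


d = sqrt((7--18)^2 + (-11-7)^2 + (20-2)^2) = 35.6791

35.6791


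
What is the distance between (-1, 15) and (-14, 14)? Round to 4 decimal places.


d = sqrt((-14--1)^2 + (14-15)^2) = 13.0384

13.0384


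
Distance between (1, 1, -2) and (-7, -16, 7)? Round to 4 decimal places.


d = sqrt((-7-1)^2 + (-16-1)^2 + (7--2)^2) = 20.8327

20.8327


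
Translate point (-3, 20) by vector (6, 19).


Translation: (x+dx, y+dy) = (-3+6, 20+19) = (3, 39)

(3, 39)


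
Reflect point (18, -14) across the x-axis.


Reflection across x-axis: (x, y) -> (x, -y)
(18, -14) -> (18, 14)

(18, 14)


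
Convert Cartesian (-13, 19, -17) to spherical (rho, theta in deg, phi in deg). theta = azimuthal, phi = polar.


rho = sqrt((-13)^2 + 19^2 + (-17)^2) = 28.6182
theta = atan2(19, -13) = 124.3803 deg
phi = acos(-17/28.6182) = 126.4434 deg

rho = 28.6182, theta = 124.3803 deg, phi = 126.4434 deg


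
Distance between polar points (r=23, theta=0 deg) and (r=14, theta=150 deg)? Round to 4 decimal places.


d = sqrt(r1^2 + r2^2 - 2*r1*r2*cos(t2-t1))
d = sqrt(23^2 + 14^2 - 2*23*14*cos(150-0)) = 35.8151

35.8151


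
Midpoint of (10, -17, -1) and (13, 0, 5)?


Midpoint = ((10+13)/2, (-17+0)/2, (-1+5)/2) = (11.5, -8.5, 2)

(11.5, -8.5, 2)


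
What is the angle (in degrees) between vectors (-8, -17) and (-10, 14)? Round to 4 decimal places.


dot = -8*-10 + -17*14 = -158
|u| = 18.7883, |v| = 17.2047
cos(angle) = -0.4888
angle = 119.2612 degrees

119.2612 degrees


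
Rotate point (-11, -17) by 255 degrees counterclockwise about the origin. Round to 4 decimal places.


x' = -11*cos(255) - -17*sin(255) = -13.5737
y' = -11*sin(255) + -17*cos(255) = 15.0251

(-13.5737, 15.0251)


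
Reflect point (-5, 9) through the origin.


Reflection through origin: (x, y) -> (-x, -y)
(-5, 9) -> (5, -9)

(5, -9)


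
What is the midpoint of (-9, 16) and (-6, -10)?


Midpoint = ((-9+-6)/2, (16+-10)/2) = (-7.5, 3)

(-7.5, 3)


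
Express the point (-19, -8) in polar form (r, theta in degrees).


r = sqrt((-19)^2 + (-8)^2) = 20.6155
theta = atan2(-8, -19) = 202.8337 degrees

r = 20.6155, theta = 202.8337 degrees


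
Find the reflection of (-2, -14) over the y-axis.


Reflection across y-axis: (x, y) -> (-x, y)
(-2, -14) -> (2, -14)

(2, -14)


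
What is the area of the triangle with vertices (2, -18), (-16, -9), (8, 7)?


Area = |x1(y2-y3) + x2(y3-y1) + x3(y1-y2)| / 2
= |2*(-9-7) + -16*(7--18) + 8*(-18--9)| / 2
= 252

252


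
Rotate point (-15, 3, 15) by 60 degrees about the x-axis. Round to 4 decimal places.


x' = -15
y' = 3*cos(60) - 15*sin(60) = -11.4904
z' = 3*sin(60) + 15*cos(60) = 10.0981

(-15, -11.4904, 10.0981)
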